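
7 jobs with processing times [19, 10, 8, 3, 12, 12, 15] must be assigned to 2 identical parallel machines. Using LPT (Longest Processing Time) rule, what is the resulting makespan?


Sort jobs in decreasing order (LPT): [19, 15, 12, 12, 10, 8, 3]
Assign each job to the least loaded machine:
  Machine 1: jobs [19, 12, 8], load = 39
  Machine 2: jobs [15, 12, 10, 3], load = 40
Makespan = max load = 40

40


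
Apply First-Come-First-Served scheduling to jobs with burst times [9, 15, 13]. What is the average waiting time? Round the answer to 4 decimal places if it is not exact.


FCFS order (as given): [9, 15, 13]
Waiting times:
  Job 1: wait = 0
  Job 2: wait = 9
  Job 3: wait = 24
Sum of waiting times = 33
Average waiting time = 33/3 = 11.0

11.0


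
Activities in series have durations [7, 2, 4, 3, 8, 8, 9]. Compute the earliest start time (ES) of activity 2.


Activity 2 starts after activities 1 through 1 complete.
Predecessor durations: [7]
ES = 7 = 7

7


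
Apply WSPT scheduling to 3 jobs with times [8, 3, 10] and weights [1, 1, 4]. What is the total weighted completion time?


Compute p/w ratios and sort ascending (WSPT): [(10, 4), (3, 1), (8, 1)]
Compute weighted completion times:
  Job (p=10,w=4): C=10, w*C=4*10=40
  Job (p=3,w=1): C=13, w*C=1*13=13
  Job (p=8,w=1): C=21, w*C=1*21=21
Total weighted completion time = 74

74


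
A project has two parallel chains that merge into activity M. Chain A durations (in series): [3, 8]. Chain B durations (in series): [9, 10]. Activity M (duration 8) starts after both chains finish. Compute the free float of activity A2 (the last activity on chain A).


ES(A2) = sum of predecessors on chain A = 3
EF(A2) = ES + duration = 3 + 8 = 11
Successor of A2 is M. ES(M) = max(sum(A), sum(B)) = max(11, 19) = 19
Free float = ES(successor) - EF(current) = 19 - 11 = 8

8


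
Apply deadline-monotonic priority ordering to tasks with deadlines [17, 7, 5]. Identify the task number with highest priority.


Sort tasks by relative deadline (ascending):
  Task 3: deadline = 5
  Task 2: deadline = 7
  Task 1: deadline = 17
Priority order (highest first): [3, 2, 1]
Highest priority task = 3

3


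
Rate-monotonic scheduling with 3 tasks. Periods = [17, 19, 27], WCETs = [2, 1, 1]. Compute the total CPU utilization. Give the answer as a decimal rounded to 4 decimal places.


Compute individual utilizations (exact fractions):
  Task 1: C/T = 2/17 (approx. 0.1176)
  Task 2: C/T = 1/19 (approx. 0.0526)
  Task 3: C/T = 1/27 (approx. 0.037)
Total utilization U = 2/17 + 1/19 + 1/27 = 1808/8721
Rounded to 4 decimal places: U = 0.2073
RM (Liu & Layland) bound for 3 tasks = 0.779763; compare with U = 1808/8721 (approx. 0.207316)
U <= bound, so schedulable by RM sufficient condition.

0.2073


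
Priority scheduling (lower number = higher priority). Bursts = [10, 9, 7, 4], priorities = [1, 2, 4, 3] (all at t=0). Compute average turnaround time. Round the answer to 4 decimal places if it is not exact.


Sort by priority (ascending = highest first):
Order: [(1, 10), (2, 9), (3, 4), (4, 7)]
Completion times:
  Priority 1, burst=10, C=10
  Priority 2, burst=9, C=19
  Priority 3, burst=4, C=23
  Priority 4, burst=7, C=30
Average turnaround = 82/4 = 20.5

20.5


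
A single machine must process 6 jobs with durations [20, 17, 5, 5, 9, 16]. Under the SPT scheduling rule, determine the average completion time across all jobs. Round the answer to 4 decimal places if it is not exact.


Sort jobs by processing time (SPT order): [5, 5, 9, 16, 17, 20]
Compute completion times sequentially:
  Job 1: processing = 5, completes at 5
  Job 2: processing = 5, completes at 10
  Job 3: processing = 9, completes at 19
  Job 4: processing = 16, completes at 35
  Job 5: processing = 17, completes at 52
  Job 6: processing = 20, completes at 72
Sum of completion times = 193
Average completion time = 193/6 = 32.1667

32.1667


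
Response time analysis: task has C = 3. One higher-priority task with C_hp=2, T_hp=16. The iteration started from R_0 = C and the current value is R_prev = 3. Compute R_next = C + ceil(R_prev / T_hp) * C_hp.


R_next = C + ceil(R_prev / T_hp) * C_hp
ceil(3 / 16) = ceil(0.1875) = 1
Interference = 1 * 2 = 2
R_next = 3 + 2 = 5

5


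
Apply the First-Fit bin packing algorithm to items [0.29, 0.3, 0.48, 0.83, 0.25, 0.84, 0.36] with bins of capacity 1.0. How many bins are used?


Place items sequentially using First-Fit:
  Item 0.29 -> new Bin 1
  Item 0.3 -> Bin 1 (now 0.59)
  Item 0.48 -> new Bin 2
  Item 0.83 -> new Bin 3
  Item 0.25 -> Bin 1 (now 0.84)
  Item 0.84 -> new Bin 4
  Item 0.36 -> Bin 2 (now 0.84)
Total bins used = 4

4


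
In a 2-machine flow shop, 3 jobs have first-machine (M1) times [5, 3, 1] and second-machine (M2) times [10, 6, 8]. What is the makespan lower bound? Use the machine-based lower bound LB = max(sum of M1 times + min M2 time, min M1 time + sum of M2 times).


LB1 = sum(M1 times) + min(M2 times) = 9 + 6 = 15
LB2 = min(M1 times) + sum(M2 times) = 1 + 24 = 25
Lower bound = max(LB1, LB2) = max(15, 25) = 25

25


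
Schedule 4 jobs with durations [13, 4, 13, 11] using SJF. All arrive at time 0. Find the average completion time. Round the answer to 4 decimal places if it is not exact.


SJF order (ascending): [4, 11, 13, 13]
Completion times:
  Job 1: burst=4, C=4
  Job 2: burst=11, C=15
  Job 3: burst=13, C=28
  Job 4: burst=13, C=41
Average completion = 88/4 = 22.0

22.0


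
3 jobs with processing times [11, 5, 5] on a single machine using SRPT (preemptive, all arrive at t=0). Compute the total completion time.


Since all jobs arrive at t=0, SRPT equals SPT ordering.
SPT order: [5, 5, 11]
Completion times:
  Job 1: p=5, C=5
  Job 2: p=5, C=10
  Job 3: p=11, C=21
Total completion time = 5 + 10 + 21 = 36

36


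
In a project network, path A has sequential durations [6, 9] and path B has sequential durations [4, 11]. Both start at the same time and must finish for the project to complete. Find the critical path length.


Path A total = 6 + 9 = 15
Path B total = 4 + 11 = 15
Critical path = longest path = max(15, 15) = 15

15


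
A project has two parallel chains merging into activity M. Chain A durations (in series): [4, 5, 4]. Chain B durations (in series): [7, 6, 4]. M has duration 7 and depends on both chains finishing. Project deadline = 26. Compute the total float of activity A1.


Forward pass: ES(A1) = sum of predecessors on chain A = 0
EF = ES + duration = 0 + 4 = 4
Backward pass: LF(M) = deadline = 26; LS(M) = 26 - 7 = 19
LF(A1) = LS(M) - sum(successors on chain A) = 19 - 9 = 10
LS = LF - duration = 10 - 4 = 6
Total float = LS - ES = 6 - 0 = 6

6


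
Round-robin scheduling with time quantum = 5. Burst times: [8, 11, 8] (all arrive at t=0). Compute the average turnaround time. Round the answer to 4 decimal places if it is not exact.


Time quantum = 5
Execution trace:
  J1 runs 5 units, time = 5
  J2 runs 5 units, time = 10
  J3 runs 5 units, time = 15
  J1 runs 3 units, time = 18
  J2 runs 5 units, time = 23
  J3 runs 3 units, time = 26
  J2 runs 1 units, time = 27
Finish times: [18, 27, 26]
Average turnaround = 71/3 = 23.6667

23.6667


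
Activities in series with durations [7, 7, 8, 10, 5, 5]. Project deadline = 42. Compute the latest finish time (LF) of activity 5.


LF(activity 5) = deadline - sum of successor durations
Successors: activities 6 through 6 with durations [5]
Sum of successor durations = 5
LF = 42 - 5 = 37

37


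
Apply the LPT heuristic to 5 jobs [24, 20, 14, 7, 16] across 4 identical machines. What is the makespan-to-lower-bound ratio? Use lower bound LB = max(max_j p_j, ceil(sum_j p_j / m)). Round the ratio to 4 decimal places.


LPT order: [24, 20, 16, 14, 7]
Machine loads after assignment: [24, 20, 16, 21]
LPT makespan = 24
Lower bound = max(max_job, ceil(total/4)) = max(24, 21) = 24
Ratio = 24 / 24 = 1.0

1.0


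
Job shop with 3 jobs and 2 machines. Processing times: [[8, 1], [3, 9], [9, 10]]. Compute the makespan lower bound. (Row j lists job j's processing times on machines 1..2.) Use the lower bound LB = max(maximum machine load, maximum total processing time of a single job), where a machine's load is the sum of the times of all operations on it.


Machine loads:
  Machine 1: 8 + 3 + 9 = 20
  Machine 2: 1 + 9 + 10 = 20
Max machine load = 20
Job totals:
  Job 1: 9
  Job 2: 12
  Job 3: 19
Max job total = 19
Lower bound = max(20, 19) = 20

20


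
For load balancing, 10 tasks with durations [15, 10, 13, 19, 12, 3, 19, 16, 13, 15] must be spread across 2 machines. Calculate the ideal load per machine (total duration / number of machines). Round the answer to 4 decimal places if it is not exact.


Total processing time = 15 + 10 + 13 + 19 + 12 + 3 + 19 + 16 + 13 + 15 = 135
Number of machines = 2
Ideal balanced load = 135 / 2 = 67.5

67.5


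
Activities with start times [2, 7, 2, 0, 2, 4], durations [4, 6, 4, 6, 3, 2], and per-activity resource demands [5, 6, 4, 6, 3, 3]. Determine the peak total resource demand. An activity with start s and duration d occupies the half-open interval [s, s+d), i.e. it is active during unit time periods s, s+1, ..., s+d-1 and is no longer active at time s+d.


Each activity i is active on [start_i, start_i + duration_i).
Compute total resource usage per time slot:
  t=0: active resources = [6], total = 6
  t=1: active resources = [6], total = 6
  t=2: active resources = [5, 4, 6, 3], total = 18
  t=3: active resources = [5, 4, 6, 3], total = 18
  t=4: active resources = [5, 4, 6, 3, 3], total = 21
  t=5: active resources = [5, 4, 6, 3], total = 18
  t=6: active resources = [], total = 0
  t=7: active resources = [6], total = 6
  t=8: active resources = [6], total = 6
  t=9: active resources = [6], total = 6
  t=10: active resources = [6], total = 6
  t=11: active resources = [6], total = 6
  t=12: active resources = [6], total = 6
Peak resource demand = 21

21


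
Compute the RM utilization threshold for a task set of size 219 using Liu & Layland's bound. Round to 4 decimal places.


Compute 2^(1/219) = 1.0031700697
Subtract 1: 1.0031700697 - 1 = 0.0031700697
Multiply by n: 219 * 0.0031700697 = 0.6942452643
Round to 4 dp: 0.6942

0.6942


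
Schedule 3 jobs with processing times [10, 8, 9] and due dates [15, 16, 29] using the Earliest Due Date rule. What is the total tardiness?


Sort by due date (EDD order): [(10, 15), (8, 16), (9, 29)]
Compute completion times and tardiness:
  Job 1: p=10, d=15, C=10, tardiness=max(0,10-15)=0
  Job 2: p=8, d=16, C=18, tardiness=max(0,18-16)=2
  Job 3: p=9, d=29, C=27, tardiness=max(0,27-29)=0
Total tardiness = 2

2


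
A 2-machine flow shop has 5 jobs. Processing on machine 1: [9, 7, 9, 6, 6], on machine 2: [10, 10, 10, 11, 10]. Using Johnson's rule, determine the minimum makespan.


Apply Johnson's rule:
  Group 1 (a <= b): [(4, 6, 11), (5, 6, 10), (2, 7, 10), (1, 9, 10), (3, 9, 10)]
  Group 2 (a > b): []
Optimal job order: [4, 5, 2, 1, 3]
Schedule:
  Job 4: M1 done at 6, M2 done at 17
  Job 5: M1 done at 12, M2 done at 27
  Job 2: M1 done at 19, M2 done at 37
  Job 1: M1 done at 28, M2 done at 47
  Job 3: M1 done at 37, M2 done at 57
Makespan = 57

57


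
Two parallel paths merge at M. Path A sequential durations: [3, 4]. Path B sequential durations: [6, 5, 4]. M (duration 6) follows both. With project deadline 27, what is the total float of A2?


Forward pass: ES(A2) = sum of predecessors on chain A = 3
EF = ES + duration = 3 + 4 = 7
Backward pass: LF(M) = deadline = 27; LS(M) = 27 - 6 = 21
LF(A2) = LS(M) - sum(successors on chain A) = 21 - 0 = 21
LS = LF - duration = 21 - 4 = 17
Total float = LS - ES = 17 - 3 = 14

14


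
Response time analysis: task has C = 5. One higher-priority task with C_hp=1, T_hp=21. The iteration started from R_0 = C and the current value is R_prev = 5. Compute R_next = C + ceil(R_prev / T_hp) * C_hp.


R_next = C + ceil(R_prev / T_hp) * C_hp
ceil(5 / 21) = ceil(0.2381) = 1
Interference = 1 * 1 = 1
R_next = 5 + 1 = 6

6


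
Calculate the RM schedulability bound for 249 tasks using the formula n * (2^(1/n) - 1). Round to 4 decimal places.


Compute 2^(1/249) = 1.0027876018
Subtract 1: 1.0027876018 - 1 = 0.0027876018
Multiply by n: 249 * 0.0027876018 = 0.6941128482
Round to 4 dp: 0.6941

0.6941


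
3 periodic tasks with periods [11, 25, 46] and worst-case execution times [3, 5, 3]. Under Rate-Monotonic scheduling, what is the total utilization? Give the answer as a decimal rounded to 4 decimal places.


Compute individual utilizations (exact fractions):
  Task 1: C/T = 3/11 (approx. 0.2727)
  Task 2: C/T = 5/25 = 1/5 (approx. 0.2)
  Task 3: C/T = 3/46 (approx. 0.0652)
Total utilization U = 3/11 + 1/5 + 3/46 = 1361/2530
Rounded to 4 decimal places: U = 0.5379
RM (Liu & Layland) bound for 3 tasks = 0.779763; compare with U = 1361/2530 (approx. 0.537945)
U <= bound, so schedulable by RM sufficient condition.

0.5379


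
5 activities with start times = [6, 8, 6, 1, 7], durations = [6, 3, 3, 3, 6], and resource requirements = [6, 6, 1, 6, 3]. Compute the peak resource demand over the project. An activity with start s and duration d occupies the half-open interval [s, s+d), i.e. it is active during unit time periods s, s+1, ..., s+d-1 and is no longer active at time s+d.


Each activity i is active on [start_i, start_i + duration_i).
Compute total resource usage per time slot:
  t=0: active resources = [], total = 0
  t=1: active resources = [6], total = 6
  t=2: active resources = [6], total = 6
  t=3: active resources = [6], total = 6
  t=4: active resources = [], total = 0
  t=5: active resources = [], total = 0
  t=6: active resources = [6, 1], total = 7
  t=7: active resources = [6, 1, 3], total = 10
  t=8: active resources = [6, 6, 1, 3], total = 16
  t=9: active resources = [6, 6, 3], total = 15
  t=10: active resources = [6, 6, 3], total = 15
  t=11: active resources = [6, 3], total = 9
  t=12: active resources = [3], total = 3
Peak resource demand = 16

16


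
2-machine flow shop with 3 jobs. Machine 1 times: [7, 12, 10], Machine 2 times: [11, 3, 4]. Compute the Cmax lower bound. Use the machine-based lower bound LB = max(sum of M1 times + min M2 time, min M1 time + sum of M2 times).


LB1 = sum(M1 times) + min(M2 times) = 29 + 3 = 32
LB2 = min(M1 times) + sum(M2 times) = 7 + 18 = 25
Lower bound = max(LB1, LB2) = max(32, 25) = 32

32


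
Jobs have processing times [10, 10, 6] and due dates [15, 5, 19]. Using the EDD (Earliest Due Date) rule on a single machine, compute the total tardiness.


Sort by due date (EDD order): [(10, 5), (10, 15), (6, 19)]
Compute completion times and tardiness:
  Job 1: p=10, d=5, C=10, tardiness=max(0,10-5)=5
  Job 2: p=10, d=15, C=20, tardiness=max(0,20-15)=5
  Job 3: p=6, d=19, C=26, tardiness=max(0,26-19)=7
Total tardiness = 17

17


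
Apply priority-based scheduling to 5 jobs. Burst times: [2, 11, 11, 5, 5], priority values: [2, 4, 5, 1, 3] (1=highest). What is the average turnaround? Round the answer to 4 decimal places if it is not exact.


Sort by priority (ascending = highest first):
Order: [(1, 5), (2, 2), (3, 5), (4, 11), (5, 11)]
Completion times:
  Priority 1, burst=5, C=5
  Priority 2, burst=2, C=7
  Priority 3, burst=5, C=12
  Priority 4, burst=11, C=23
  Priority 5, burst=11, C=34
Average turnaround = 81/5 = 16.2

16.2


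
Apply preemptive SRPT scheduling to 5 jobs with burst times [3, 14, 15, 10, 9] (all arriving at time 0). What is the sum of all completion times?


Since all jobs arrive at t=0, SRPT equals SPT ordering.
SPT order: [3, 9, 10, 14, 15]
Completion times:
  Job 1: p=3, C=3
  Job 2: p=9, C=12
  Job 3: p=10, C=22
  Job 4: p=14, C=36
  Job 5: p=15, C=51
Total completion time = 3 + 12 + 22 + 36 + 51 = 124

124


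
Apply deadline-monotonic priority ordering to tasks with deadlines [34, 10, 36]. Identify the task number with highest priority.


Sort tasks by relative deadline (ascending):
  Task 2: deadline = 10
  Task 1: deadline = 34
  Task 3: deadline = 36
Priority order (highest first): [2, 1, 3]
Highest priority task = 2

2


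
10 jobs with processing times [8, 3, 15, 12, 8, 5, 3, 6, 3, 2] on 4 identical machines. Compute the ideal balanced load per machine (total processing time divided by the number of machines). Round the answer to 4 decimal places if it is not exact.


Total processing time = 8 + 3 + 15 + 12 + 8 + 5 + 3 + 6 + 3 + 2 = 65
Number of machines = 4
Ideal balanced load = 65 / 4 = 16.25

16.25


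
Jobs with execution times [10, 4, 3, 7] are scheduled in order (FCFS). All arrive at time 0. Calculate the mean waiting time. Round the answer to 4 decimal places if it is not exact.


FCFS order (as given): [10, 4, 3, 7]
Waiting times:
  Job 1: wait = 0
  Job 2: wait = 10
  Job 3: wait = 14
  Job 4: wait = 17
Sum of waiting times = 41
Average waiting time = 41/4 = 10.25

10.25


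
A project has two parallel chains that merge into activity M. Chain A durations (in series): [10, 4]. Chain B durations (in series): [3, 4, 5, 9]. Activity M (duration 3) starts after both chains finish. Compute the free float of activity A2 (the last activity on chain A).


ES(A2) = sum of predecessors on chain A = 10
EF(A2) = ES + duration = 10 + 4 = 14
Successor of A2 is M. ES(M) = max(sum(A), sum(B)) = max(14, 21) = 21
Free float = ES(successor) - EF(current) = 21 - 14 = 7

7


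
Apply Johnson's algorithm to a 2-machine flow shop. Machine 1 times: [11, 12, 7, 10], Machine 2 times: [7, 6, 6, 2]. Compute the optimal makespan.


Apply Johnson's rule:
  Group 1 (a <= b): []
  Group 2 (a > b): [(1, 11, 7), (2, 12, 6), (3, 7, 6), (4, 10, 2)]
Optimal job order: [1, 2, 3, 4]
Schedule:
  Job 1: M1 done at 11, M2 done at 18
  Job 2: M1 done at 23, M2 done at 29
  Job 3: M1 done at 30, M2 done at 36
  Job 4: M1 done at 40, M2 done at 42
Makespan = 42

42


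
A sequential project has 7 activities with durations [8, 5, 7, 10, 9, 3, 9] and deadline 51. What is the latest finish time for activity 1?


LF(activity 1) = deadline - sum of successor durations
Successors: activities 2 through 7 with durations [5, 7, 10, 9, 3, 9]
Sum of successor durations = 43
LF = 51 - 43 = 8

8


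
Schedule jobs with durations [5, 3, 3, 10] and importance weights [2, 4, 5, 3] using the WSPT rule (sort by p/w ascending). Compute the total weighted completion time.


Compute p/w ratios and sort ascending (WSPT): [(3, 5), (3, 4), (5, 2), (10, 3)]
Compute weighted completion times:
  Job (p=3,w=5): C=3, w*C=5*3=15
  Job (p=3,w=4): C=6, w*C=4*6=24
  Job (p=5,w=2): C=11, w*C=2*11=22
  Job (p=10,w=3): C=21, w*C=3*21=63
Total weighted completion time = 124

124


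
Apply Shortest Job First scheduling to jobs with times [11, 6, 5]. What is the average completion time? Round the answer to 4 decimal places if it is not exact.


SJF order (ascending): [5, 6, 11]
Completion times:
  Job 1: burst=5, C=5
  Job 2: burst=6, C=11
  Job 3: burst=11, C=22
Average completion = 38/3 = 12.6667

12.6667


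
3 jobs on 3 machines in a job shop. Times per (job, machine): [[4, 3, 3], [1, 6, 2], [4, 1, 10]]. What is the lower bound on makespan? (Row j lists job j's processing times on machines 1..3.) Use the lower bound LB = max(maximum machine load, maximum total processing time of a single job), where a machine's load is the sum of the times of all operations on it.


Machine loads:
  Machine 1: 4 + 1 + 4 = 9
  Machine 2: 3 + 6 + 1 = 10
  Machine 3: 3 + 2 + 10 = 15
Max machine load = 15
Job totals:
  Job 1: 10
  Job 2: 9
  Job 3: 15
Max job total = 15
Lower bound = max(15, 15) = 15

15


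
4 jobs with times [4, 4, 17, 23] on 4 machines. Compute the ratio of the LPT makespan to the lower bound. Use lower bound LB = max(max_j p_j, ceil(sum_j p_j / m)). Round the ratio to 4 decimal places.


LPT order: [23, 17, 4, 4]
Machine loads after assignment: [23, 17, 4, 4]
LPT makespan = 23
Lower bound = max(max_job, ceil(total/4)) = max(23, 12) = 23
Ratio = 23 / 23 = 1.0

1.0


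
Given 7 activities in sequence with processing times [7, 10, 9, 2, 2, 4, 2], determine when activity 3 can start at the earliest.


Activity 3 starts after activities 1 through 2 complete.
Predecessor durations: [7, 10]
ES = 7 + 10 = 17

17


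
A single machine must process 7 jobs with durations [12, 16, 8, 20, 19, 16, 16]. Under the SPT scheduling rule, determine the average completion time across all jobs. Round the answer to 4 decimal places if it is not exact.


Sort jobs by processing time (SPT order): [8, 12, 16, 16, 16, 19, 20]
Compute completion times sequentially:
  Job 1: processing = 8, completes at 8
  Job 2: processing = 12, completes at 20
  Job 3: processing = 16, completes at 36
  Job 4: processing = 16, completes at 52
  Job 5: processing = 16, completes at 68
  Job 6: processing = 19, completes at 87
  Job 7: processing = 20, completes at 107
Sum of completion times = 378
Average completion time = 378/7 = 54.0

54.0


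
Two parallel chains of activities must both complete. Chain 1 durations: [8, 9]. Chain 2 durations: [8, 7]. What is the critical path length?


Path A total = 8 + 9 = 17
Path B total = 8 + 7 = 15
Critical path = longest path = max(17, 15) = 17

17


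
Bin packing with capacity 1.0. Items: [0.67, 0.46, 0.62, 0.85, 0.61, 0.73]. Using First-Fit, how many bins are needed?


Place items sequentially using First-Fit:
  Item 0.67 -> new Bin 1
  Item 0.46 -> new Bin 2
  Item 0.62 -> new Bin 3
  Item 0.85 -> new Bin 4
  Item 0.61 -> new Bin 5
  Item 0.73 -> new Bin 6
Total bins used = 6

6


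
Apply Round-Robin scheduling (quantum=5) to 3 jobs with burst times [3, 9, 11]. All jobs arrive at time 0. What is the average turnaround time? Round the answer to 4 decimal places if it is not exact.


Time quantum = 5
Execution trace:
  J1 runs 3 units, time = 3
  J2 runs 5 units, time = 8
  J3 runs 5 units, time = 13
  J2 runs 4 units, time = 17
  J3 runs 5 units, time = 22
  J3 runs 1 units, time = 23
Finish times: [3, 17, 23]
Average turnaround = 43/3 = 14.3333

14.3333


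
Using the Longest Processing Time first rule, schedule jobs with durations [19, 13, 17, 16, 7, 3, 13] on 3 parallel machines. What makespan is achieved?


Sort jobs in decreasing order (LPT): [19, 17, 16, 13, 13, 7, 3]
Assign each job to the least loaded machine:
  Machine 1: jobs [19, 7, 3], load = 29
  Machine 2: jobs [17, 13], load = 30
  Machine 3: jobs [16, 13], load = 29
Makespan = max load = 30

30


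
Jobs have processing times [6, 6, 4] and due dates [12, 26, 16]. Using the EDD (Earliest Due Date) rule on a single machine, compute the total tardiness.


Sort by due date (EDD order): [(6, 12), (4, 16), (6, 26)]
Compute completion times and tardiness:
  Job 1: p=6, d=12, C=6, tardiness=max(0,6-12)=0
  Job 2: p=4, d=16, C=10, tardiness=max(0,10-16)=0
  Job 3: p=6, d=26, C=16, tardiness=max(0,16-26)=0
Total tardiness = 0

0


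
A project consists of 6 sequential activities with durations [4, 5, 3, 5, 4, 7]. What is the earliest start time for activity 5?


Activity 5 starts after activities 1 through 4 complete.
Predecessor durations: [4, 5, 3, 5]
ES = 4 + 5 + 3 + 5 = 17

17


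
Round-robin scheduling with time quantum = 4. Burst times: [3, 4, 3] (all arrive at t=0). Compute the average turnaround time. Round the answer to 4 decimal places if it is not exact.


Time quantum = 4
Execution trace:
  J1 runs 3 units, time = 3
  J2 runs 4 units, time = 7
  J3 runs 3 units, time = 10
Finish times: [3, 7, 10]
Average turnaround = 20/3 = 6.6667

6.6667


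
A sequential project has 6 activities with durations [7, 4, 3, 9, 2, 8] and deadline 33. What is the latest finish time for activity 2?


LF(activity 2) = deadline - sum of successor durations
Successors: activities 3 through 6 with durations [3, 9, 2, 8]
Sum of successor durations = 22
LF = 33 - 22 = 11

11


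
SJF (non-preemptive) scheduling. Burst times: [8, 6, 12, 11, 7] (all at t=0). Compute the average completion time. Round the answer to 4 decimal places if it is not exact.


SJF order (ascending): [6, 7, 8, 11, 12]
Completion times:
  Job 1: burst=6, C=6
  Job 2: burst=7, C=13
  Job 3: burst=8, C=21
  Job 4: burst=11, C=32
  Job 5: burst=12, C=44
Average completion = 116/5 = 23.2

23.2


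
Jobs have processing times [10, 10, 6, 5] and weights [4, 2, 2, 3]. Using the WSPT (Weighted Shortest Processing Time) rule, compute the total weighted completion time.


Compute p/w ratios and sort ascending (WSPT): [(5, 3), (10, 4), (6, 2), (10, 2)]
Compute weighted completion times:
  Job (p=5,w=3): C=5, w*C=3*5=15
  Job (p=10,w=4): C=15, w*C=4*15=60
  Job (p=6,w=2): C=21, w*C=2*21=42
  Job (p=10,w=2): C=31, w*C=2*31=62
Total weighted completion time = 179

179


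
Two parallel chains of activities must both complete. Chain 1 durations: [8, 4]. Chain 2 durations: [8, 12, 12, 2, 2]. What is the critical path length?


Path A total = 8 + 4 = 12
Path B total = 8 + 12 + 12 + 2 + 2 = 36
Critical path = longest path = max(12, 36) = 36

36


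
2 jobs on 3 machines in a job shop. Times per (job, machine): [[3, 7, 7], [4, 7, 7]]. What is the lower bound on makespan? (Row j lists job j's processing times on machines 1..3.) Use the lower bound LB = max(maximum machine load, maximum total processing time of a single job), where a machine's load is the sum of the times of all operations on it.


Machine loads:
  Machine 1: 3 + 4 = 7
  Machine 2: 7 + 7 = 14
  Machine 3: 7 + 7 = 14
Max machine load = 14
Job totals:
  Job 1: 17
  Job 2: 18
Max job total = 18
Lower bound = max(14, 18) = 18

18


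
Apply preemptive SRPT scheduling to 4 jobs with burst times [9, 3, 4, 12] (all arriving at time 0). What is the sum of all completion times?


Since all jobs arrive at t=0, SRPT equals SPT ordering.
SPT order: [3, 4, 9, 12]
Completion times:
  Job 1: p=3, C=3
  Job 2: p=4, C=7
  Job 3: p=9, C=16
  Job 4: p=12, C=28
Total completion time = 3 + 7 + 16 + 28 = 54

54


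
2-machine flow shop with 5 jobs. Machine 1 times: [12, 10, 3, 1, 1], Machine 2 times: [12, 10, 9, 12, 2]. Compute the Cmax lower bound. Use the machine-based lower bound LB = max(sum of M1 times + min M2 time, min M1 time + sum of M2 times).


LB1 = sum(M1 times) + min(M2 times) = 27 + 2 = 29
LB2 = min(M1 times) + sum(M2 times) = 1 + 45 = 46
Lower bound = max(LB1, LB2) = max(29, 46) = 46

46


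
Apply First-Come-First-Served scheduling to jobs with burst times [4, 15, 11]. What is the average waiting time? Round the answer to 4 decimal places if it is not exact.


FCFS order (as given): [4, 15, 11]
Waiting times:
  Job 1: wait = 0
  Job 2: wait = 4
  Job 3: wait = 19
Sum of waiting times = 23
Average waiting time = 23/3 = 7.6667

7.6667


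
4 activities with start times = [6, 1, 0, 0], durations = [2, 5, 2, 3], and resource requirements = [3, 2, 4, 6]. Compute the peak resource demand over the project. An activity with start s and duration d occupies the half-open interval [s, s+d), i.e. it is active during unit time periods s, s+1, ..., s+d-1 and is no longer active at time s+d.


Each activity i is active on [start_i, start_i + duration_i).
Compute total resource usage per time slot:
  t=0: active resources = [4, 6], total = 10
  t=1: active resources = [2, 4, 6], total = 12
  t=2: active resources = [2, 6], total = 8
  t=3: active resources = [2], total = 2
  t=4: active resources = [2], total = 2
  t=5: active resources = [2], total = 2
  t=6: active resources = [3], total = 3
  t=7: active resources = [3], total = 3
Peak resource demand = 12

12


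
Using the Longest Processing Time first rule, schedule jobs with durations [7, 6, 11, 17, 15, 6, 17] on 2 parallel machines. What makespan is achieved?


Sort jobs in decreasing order (LPT): [17, 17, 15, 11, 7, 6, 6]
Assign each job to the least loaded machine:
  Machine 1: jobs [17, 15, 6], load = 38
  Machine 2: jobs [17, 11, 7, 6], load = 41
Makespan = max load = 41

41


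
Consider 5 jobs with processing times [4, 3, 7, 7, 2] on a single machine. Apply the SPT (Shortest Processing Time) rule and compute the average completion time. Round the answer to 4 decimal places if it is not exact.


Sort jobs by processing time (SPT order): [2, 3, 4, 7, 7]
Compute completion times sequentially:
  Job 1: processing = 2, completes at 2
  Job 2: processing = 3, completes at 5
  Job 3: processing = 4, completes at 9
  Job 4: processing = 7, completes at 16
  Job 5: processing = 7, completes at 23
Sum of completion times = 55
Average completion time = 55/5 = 11.0

11.0


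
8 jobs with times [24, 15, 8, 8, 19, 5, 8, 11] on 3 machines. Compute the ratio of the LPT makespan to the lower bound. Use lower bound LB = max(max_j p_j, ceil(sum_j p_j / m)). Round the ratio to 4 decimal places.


LPT order: [24, 19, 15, 11, 8, 8, 8, 5]
Machine loads after assignment: [32, 32, 34]
LPT makespan = 34
Lower bound = max(max_job, ceil(total/3)) = max(24, 33) = 33
Ratio = 34 / 33 = 1.0303

1.0303


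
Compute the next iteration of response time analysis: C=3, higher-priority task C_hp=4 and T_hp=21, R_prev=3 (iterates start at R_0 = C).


R_next = C + ceil(R_prev / T_hp) * C_hp
ceil(3 / 21) = ceil(0.1429) = 1
Interference = 1 * 4 = 4
R_next = 3 + 4 = 7

7


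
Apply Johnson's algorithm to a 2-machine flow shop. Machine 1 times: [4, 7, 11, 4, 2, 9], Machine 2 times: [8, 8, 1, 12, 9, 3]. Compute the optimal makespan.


Apply Johnson's rule:
  Group 1 (a <= b): [(5, 2, 9), (1, 4, 8), (4, 4, 12), (2, 7, 8)]
  Group 2 (a > b): [(6, 9, 3), (3, 11, 1)]
Optimal job order: [5, 1, 4, 2, 6, 3]
Schedule:
  Job 5: M1 done at 2, M2 done at 11
  Job 1: M1 done at 6, M2 done at 19
  Job 4: M1 done at 10, M2 done at 31
  Job 2: M1 done at 17, M2 done at 39
  Job 6: M1 done at 26, M2 done at 42
  Job 3: M1 done at 37, M2 done at 43
Makespan = 43

43


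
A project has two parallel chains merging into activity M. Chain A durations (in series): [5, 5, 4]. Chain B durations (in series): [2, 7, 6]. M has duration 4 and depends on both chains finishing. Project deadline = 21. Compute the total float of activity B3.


Forward pass: ES(B3) = sum of predecessors on chain B = 9
EF = ES + duration = 9 + 6 = 15
Backward pass: LF(M) = deadline = 21; LS(M) = 21 - 4 = 17
LF(B3) = LS(M) - sum(successors on chain B) = 17 - 0 = 17
LS = LF - duration = 17 - 6 = 11
Total float = LS - ES = 11 - 9 = 2

2


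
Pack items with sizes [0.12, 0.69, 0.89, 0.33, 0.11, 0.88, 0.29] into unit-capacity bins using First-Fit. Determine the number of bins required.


Place items sequentially using First-Fit:
  Item 0.12 -> new Bin 1
  Item 0.69 -> Bin 1 (now 0.81)
  Item 0.89 -> new Bin 2
  Item 0.33 -> new Bin 3
  Item 0.11 -> Bin 1 (now 0.92)
  Item 0.88 -> new Bin 4
  Item 0.29 -> Bin 3 (now 0.62)
Total bins used = 4

4


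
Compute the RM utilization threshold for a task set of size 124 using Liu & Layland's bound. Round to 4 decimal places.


Compute 2^(1/124) = 1.0056055492
Subtract 1: 1.0056055492 - 1 = 0.0056055492
Multiply by n: 124 * 0.0056055492 = 0.6950881008
Round to 4 dp: 0.6951

0.6951


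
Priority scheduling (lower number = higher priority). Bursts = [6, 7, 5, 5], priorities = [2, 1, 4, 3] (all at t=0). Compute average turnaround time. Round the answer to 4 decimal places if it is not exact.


Sort by priority (ascending = highest first):
Order: [(1, 7), (2, 6), (3, 5), (4, 5)]
Completion times:
  Priority 1, burst=7, C=7
  Priority 2, burst=6, C=13
  Priority 3, burst=5, C=18
  Priority 4, burst=5, C=23
Average turnaround = 61/4 = 15.25

15.25


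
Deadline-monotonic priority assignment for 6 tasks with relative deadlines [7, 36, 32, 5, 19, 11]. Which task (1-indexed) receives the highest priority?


Sort tasks by relative deadline (ascending):
  Task 4: deadline = 5
  Task 1: deadline = 7
  Task 6: deadline = 11
  Task 5: deadline = 19
  Task 3: deadline = 32
  Task 2: deadline = 36
Priority order (highest first): [4, 1, 6, 5, 3, 2]
Highest priority task = 4

4


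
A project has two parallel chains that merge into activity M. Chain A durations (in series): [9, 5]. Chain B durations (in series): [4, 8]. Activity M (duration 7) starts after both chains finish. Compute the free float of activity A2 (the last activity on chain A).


ES(A2) = sum of predecessors on chain A = 9
EF(A2) = ES + duration = 9 + 5 = 14
Successor of A2 is M. ES(M) = max(sum(A), sum(B)) = max(14, 12) = 14
Free float = ES(successor) - EF(current) = 14 - 14 = 0

0


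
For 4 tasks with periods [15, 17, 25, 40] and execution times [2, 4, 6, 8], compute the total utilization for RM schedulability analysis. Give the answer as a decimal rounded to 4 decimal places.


Compute individual utilizations (exact fractions):
  Task 1: C/T = 2/15 (approx. 0.1333)
  Task 2: C/T = 4/17 (approx. 0.2353)
  Task 3: C/T = 6/25 (approx. 0.24)
  Task 4: C/T = 8/40 = 1/5 (approx. 0.2)
Total utilization U = 2/15 + 4/17 + 6/25 + 1/5 = 1031/1275
Rounded to 4 decimal places: U = 0.8086
RM (Liu & Layland) bound for 4 tasks = 0.756828; compare with U = 1031/1275 (approx. 0.808627)
bound < U <= 1, so the RM sufficient condition is not met (inconclusive; an exact test such as response-time analysis is needed).

0.8086


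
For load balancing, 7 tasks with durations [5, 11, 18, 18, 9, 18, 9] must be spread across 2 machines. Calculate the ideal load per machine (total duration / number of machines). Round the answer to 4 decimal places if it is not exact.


Total processing time = 5 + 11 + 18 + 18 + 9 + 18 + 9 = 88
Number of machines = 2
Ideal balanced load = 88 / 2 = 44.0

44.0


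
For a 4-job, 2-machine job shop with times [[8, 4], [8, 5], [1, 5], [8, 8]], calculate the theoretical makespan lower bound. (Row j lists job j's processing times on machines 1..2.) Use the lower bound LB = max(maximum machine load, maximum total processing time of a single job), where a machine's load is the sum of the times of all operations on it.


Machine loads:
  Machine 1: 8 + 8 + 1 + 8 = 25
  Machine 2: 4 + 5 + 5 + 8 = 22
Max machine load = 25
Job totals:
  Job 1: 12
  Job 2: 13
  Job 3: 6
  Job 4: 16
Max job total = 16
Lower bound = max(25, 16) = 25

25


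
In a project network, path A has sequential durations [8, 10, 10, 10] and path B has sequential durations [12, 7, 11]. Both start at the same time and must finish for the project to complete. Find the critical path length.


Path A total = 8 + 10 + 10 + 10 = 38
Path B total = 12 + 7 + 11 = 30
Critical path = longest path = max(38, 30) = 38

38


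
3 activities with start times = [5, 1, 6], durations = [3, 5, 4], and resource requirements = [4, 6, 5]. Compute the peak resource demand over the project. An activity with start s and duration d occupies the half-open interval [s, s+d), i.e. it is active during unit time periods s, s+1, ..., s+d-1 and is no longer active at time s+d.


Each activity i is active on [start_i, start_i + duration_i).
Compute total resource usage per time slot:
  t=0: active resources = [], total = 0
  t=1: active resources = [6], total = 6
  t=2: active resources = [6], total = 6
  t=3: active resources = [6], total = 6
  t=4: active resources = [6], total = 6
  t=5: active resources = [4, 6], total = 10
  t=6: active resources = [4, 5], total = 9
  t=7: active resources = [4, 5], total = 9
  t=8: active resources = [5], total = 5
  t=9: active resources = [5], total = 5
Peak resource demand = 10

10


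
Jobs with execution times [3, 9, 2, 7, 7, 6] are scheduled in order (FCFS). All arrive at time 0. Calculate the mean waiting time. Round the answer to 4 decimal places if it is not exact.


FCFS order (as given): [3, 9, 2, 7, 7, 6]
Waiting times:
  Job 1: wait = 0
  Job 2: wait = 3
  Job 3: wait = 12
  Job 4: wait = 14
  Job 5: wait = 21
  Job 6: wait = 28
Sum of waiting times = 78
Average waiting time = 78/6 = 13.0

13.0


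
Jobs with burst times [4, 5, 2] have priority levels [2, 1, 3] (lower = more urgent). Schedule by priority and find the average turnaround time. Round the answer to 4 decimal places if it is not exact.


Sort by priority (ascending = highest first):
Order: [(1, 5), (2, 4), (3, 2)]
Completion times:
  Priority 1, burst=5, C=5
  Priority 2, burst=4, C=9
  Priority 3, burst=2, C=11
Average turnaround = 25/3 = 8.3333

8.3333


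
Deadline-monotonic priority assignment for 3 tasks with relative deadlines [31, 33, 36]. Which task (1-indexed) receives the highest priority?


Sort tasks by relative deadline (ascending):
  Task 1: deadline = 31
  Task 2: deadline = 33
  Task 3: deadline = 36
Priority order (highest first): [1, 2, 3]
Highest priority task = 1

1


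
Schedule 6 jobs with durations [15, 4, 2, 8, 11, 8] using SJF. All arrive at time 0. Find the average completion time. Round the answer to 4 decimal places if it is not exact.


SJF order (ascending): [2, 4, 8, 8, 11, 15]
Completion times:
  Job 1: burst=2, C=2
  Job 2: burst=4, C=6
  Job 3: burst=8, C=14
  Job 4: burst=8, C=22
  Job 5: burst=11, C=33
  Job 6: burst=15, C=48
Average completion = 125/6 = 20.8333

20.8333


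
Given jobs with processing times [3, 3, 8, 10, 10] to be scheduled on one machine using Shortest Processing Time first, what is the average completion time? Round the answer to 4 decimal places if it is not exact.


Sort jobs by processing time (SPT order): [3, 3, 8, 10, 10]
Compute completion times sequentially:
  Job 1: processing = 3, completes at 3
  Job 2: processing = 3, completes at 6
  Job 3: processing = 8, completes at 14
  Job 4: processing = 10, completes at 24
  Job 5: processing = 10, completes at 34
Sum of completion times = 81
Average completion time = 81/5 = 16.2

16.2


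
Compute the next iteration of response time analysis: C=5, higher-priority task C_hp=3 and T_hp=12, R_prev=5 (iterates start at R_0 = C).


R_next = C + ceil(R_prev / T_hp) * C_hp
ceil(5 / 12) = ceil(0.4167) = 1
Interference = 1 * 3 = 3
R_next = 5 + 3 = 8

8


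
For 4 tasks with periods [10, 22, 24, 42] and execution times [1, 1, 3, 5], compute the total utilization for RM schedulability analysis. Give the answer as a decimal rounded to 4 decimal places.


Compute individual utilizations (exact fractions):
  Task 1: C/T = 1/10 (approx. 0.1)
  Task 2: C/T = 1/22 (approx. 0.0455)
  Task 3: C/T = 3/24 = 1/8 (approx. 0.125)
  Task 4: C/T = 5/42 (approx. 0.119)
Total utilization U = 1/10 + 1/22 + 1/8 + 5/42 = 3599/9240
Rounded to 4 decimal places: U = 0.3895
RM (Liu & Layland) bound for 4 tasks = 0.756828; compare with U = 3599/9240 (approx. 0.389502)
U <= bound, so schedulable by RM sufficient condition.

0.3895


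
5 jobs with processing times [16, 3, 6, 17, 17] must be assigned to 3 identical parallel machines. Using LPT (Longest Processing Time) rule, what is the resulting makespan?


Sort jobs in decreasing order (LPT): [17, 17, 16, 6, 3]
Assign each job to the least loaded machine:
  Machine 1: jobs [17, 3], load = 20
  Machine 2: jobs [17], load = 17
  Machine 3: jobs [16, 6], load = 22
Makespan = max load = 22

22


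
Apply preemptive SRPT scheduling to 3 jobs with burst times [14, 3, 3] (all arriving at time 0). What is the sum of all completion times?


Since all jobs arrive at t=0, SRPT equals SPT ordering.
SPT order: [3, 3, 14]
Completion times:
  Job 1: p=3, C=3
  Job 2: p=3, C=6
  Job 3: p=14, C=20
Total completion time = 3 + 6 + 20 = 29

29


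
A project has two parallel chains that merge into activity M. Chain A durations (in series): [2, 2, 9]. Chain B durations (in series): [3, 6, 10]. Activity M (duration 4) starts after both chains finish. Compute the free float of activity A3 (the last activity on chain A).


ES(A3) = sum of predecessors on chain A = 4
EF(A3) = ES + duration = 4 + 9 = 13
Successor of A3 is M. ES(M) = max(sum(A), sum(B)) = max(13, 19) = 19
Free float = ES(successor) - EF(current) = 19 - 13 = 6

6


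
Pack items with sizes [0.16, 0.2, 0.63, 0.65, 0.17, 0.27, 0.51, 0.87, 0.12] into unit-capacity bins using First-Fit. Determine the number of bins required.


Place items sequentially using First-Fit:
  Item 0.16 -> new Bin 1
  Item 0.2 -> Bin 1 (now 0.36)
  Item 0.63 -> Bin 1 (now 0.99)
  Item 0.65 -> new Bin 2
  Item 0.17 -> Bin 2 (now 0.82)
  Item 0.27 -> new Bin 3
  Item 0.51 -> Bin 3 (now 0.78)
  Item 0.87 -> new Bin 4
  Item 0.12 -> Bin 2 (now 0.94)
Total bins used = 4

4
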